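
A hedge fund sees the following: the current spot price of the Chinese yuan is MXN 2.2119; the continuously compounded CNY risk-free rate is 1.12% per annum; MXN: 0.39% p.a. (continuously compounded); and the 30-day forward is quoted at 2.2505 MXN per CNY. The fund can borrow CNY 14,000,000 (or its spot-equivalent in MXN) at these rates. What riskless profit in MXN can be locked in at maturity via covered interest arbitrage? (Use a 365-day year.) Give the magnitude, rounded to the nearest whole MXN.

T = 30/365 years.
Route A — deposit CNY, sell forward: 14,000,000 × 1.0009209718 × 2.2505 = MXN 31,536,017.06.
Route B — convert at spot, deposit MXN: 14,000,000 × 2.2119 × 1.0003205993 = MXN 30,976,527.87.
The quoted forward overvalues CNY, so borrow MXN, buy CNY at spot, deposit the CNY at 1.12%, and sell the proceeds forward at 2.2505.
The gap between the two covered legs is MXN 559,489.

MXN 559,489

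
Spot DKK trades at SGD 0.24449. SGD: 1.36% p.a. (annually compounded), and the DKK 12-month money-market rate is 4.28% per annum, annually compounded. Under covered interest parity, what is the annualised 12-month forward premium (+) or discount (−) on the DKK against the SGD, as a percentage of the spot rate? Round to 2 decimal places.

-2.80%

T = 1 year.
CIP forward (SGD per DKK) = 0.24449 × 1.013600/1.042800 = 0.23764390.
(F − S)/S ÷ T = (0.23764390 − 0.24449)/0.24449/1 = -0.028002 → -2.80%.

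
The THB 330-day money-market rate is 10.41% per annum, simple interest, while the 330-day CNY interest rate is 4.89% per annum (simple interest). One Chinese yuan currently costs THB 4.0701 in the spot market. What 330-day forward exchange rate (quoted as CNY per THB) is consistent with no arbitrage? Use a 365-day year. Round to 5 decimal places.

T = 330/365 years.
Growth of 1 THB over T: 1 + 0.1041×330/365 = 1.0941178.
CNY growth factor: 1 + 0.0489×330/365 = 1.044211.
Forward (THB per CNY) = 4.0701 × 1.0941178 / 1.044211 = 4.264625.
Invert for CNY per THB: 1 / 4.264625 = 0.23449.

0.23449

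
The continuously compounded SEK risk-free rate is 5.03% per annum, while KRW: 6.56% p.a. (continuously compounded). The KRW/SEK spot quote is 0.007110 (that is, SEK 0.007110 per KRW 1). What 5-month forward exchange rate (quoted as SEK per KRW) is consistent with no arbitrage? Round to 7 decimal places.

0.0070648

T = 5/12 years.
SEK accumulates by e^(0.0503×5/12) = 1.0211795.
Growth of 1 KRW over T: e^(0.0656×5/12) = 1.0277103.
So F = 0.00711 × 1.0211795 / 1.0277103 = 0.007064818 (SEK/KRW).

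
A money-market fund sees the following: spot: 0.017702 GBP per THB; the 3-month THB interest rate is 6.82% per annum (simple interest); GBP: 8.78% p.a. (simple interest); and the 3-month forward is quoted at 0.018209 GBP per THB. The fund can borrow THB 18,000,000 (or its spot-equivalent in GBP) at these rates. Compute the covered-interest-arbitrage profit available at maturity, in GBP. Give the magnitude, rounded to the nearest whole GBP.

T = 3/12 years.
Invest the THB and cover forward: 18,000,000 × 1.017050 × 0.018209 = GBP 333,350.34.
Convert at spot and invest in GBP: 18,000,000 × 0.017702 × 1.021950 = GBP 325,630.06.
The quoted forward overvalues THB, so borrow GBP, buy THB at spot, deposit the THB at 6.82%, and sell the proceeds forward at 0.018209.
Profit = 333,350.34 − 325,630.06 = GBP 7,720.

GBP 7,720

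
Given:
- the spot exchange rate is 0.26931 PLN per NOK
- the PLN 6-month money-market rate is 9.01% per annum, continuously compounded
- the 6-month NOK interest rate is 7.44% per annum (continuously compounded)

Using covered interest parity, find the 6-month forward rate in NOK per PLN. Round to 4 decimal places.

3.6842

T = 6/12 years.
PLN accumulates by e^(0.0901×6/12) = 1.0460802.
Growth of 1 NOK over T: e^(0.0744×6/12) = 1.0379006.
So F = 0.26931 × 1.0460802 / 1.0379006 = 0.2714324 (PLN/NOK).
Quoted the other way: 1/0.2714324 = 3.6842 NOK per PLN.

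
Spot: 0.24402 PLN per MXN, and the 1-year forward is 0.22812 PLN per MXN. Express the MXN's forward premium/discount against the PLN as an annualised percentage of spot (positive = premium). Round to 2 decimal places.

-6.52%

T = 1 year.
Period premium: (0.22812 − 0.24402)/0.24402 = -0.0651586.
×(1/T) gives -6.52% p.a.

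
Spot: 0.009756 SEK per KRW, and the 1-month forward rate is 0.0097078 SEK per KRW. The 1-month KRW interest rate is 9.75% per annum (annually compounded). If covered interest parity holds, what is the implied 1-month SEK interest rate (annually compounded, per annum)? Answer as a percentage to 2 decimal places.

T = 1/12 years.
By CIP, F/S equals the SEK-to-KRW growth ratio: 0.0097078/0.009756 = 0.9950595.
The KRW side grows by (1 + 0.0975)^(1/12) = 1.007783.
That pins the SEK growth at 1.002804.
r = 1.002804^(12/1) − 1 = 0.034172 → 3.42%.

3.42%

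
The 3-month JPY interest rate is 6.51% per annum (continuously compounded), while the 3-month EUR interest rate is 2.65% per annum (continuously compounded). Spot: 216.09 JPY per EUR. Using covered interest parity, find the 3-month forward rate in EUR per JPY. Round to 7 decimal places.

T = 3/12 years.
Growth of 1 JPY over T: e^(0.0651×3/12) = 1.0164082.
EUR growth factor: e^(0.0265×3/12) = 1.006647.
So F = 216.09 × 1.0164082 / 1.006647 = 218.1854 (JPY/EUR).
Invert for EUR per JPY: 1 / 218.1854 = 0.0045833.

0.0045833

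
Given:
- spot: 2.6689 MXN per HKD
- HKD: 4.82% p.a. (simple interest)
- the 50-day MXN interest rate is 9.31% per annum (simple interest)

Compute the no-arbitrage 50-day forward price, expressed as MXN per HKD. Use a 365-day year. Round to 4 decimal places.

2.6852

T = 50/365 years.
MXN accumulates by 1 + 0.0931×50/365 = 1.0127534.
Growth of 1 HKD over T: 1 + 0.0482×50/365 = 1.0066027.
CIP: F = S · (grow MXN)/(grow HKD) = 2.6689 × 1.0127534/1.0066027 = 2.685208 MXN per HKD.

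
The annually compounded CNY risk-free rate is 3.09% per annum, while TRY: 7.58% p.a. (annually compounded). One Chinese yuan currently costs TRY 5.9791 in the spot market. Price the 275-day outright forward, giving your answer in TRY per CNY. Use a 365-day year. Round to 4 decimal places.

T = 275/365 years.
Growth of 1 TRY over T: (1 + 0.0758)^(275/365) = 1.056592.
CNY accumulates by (1 + 0.0309)^(275/365) = 1.0231933.
Forward (TRY per CNY) = 5.9791 × 1.056592 / 1.0231933 = 6.174268.

6.1743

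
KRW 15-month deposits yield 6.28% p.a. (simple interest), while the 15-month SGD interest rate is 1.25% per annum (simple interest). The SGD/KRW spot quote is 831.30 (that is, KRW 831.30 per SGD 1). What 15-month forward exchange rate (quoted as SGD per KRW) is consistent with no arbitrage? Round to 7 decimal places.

0.0011328

T = 15/12 years.
KRW accumulates by 1 + 0.0628×15/12 = 1.078500.
SGD accumulates by 1 + 0.0125×15/12 = 1.015625.
So F = 831.3 × 1.078500 / 1.015625 = 882.7639 (KRW/SGD).
Quoted the other way: 1/882.7639 = 0.0011328 SGD per KRW.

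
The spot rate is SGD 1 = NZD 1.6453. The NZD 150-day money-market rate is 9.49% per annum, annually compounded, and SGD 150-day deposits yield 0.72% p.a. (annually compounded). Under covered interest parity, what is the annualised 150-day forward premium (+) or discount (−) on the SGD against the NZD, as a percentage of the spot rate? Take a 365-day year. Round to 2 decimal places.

T = 150/365 years.
F = S · g_NZD/g_SGD = 1.6453 × 1.0379616/1.0029527 = 1.7027306.
Annualised premium = (F − S)/S × (1/T) = (1.7027306 − 1.6453)/1.6453 ÷ (150/365) = 8.49%.

+8.49%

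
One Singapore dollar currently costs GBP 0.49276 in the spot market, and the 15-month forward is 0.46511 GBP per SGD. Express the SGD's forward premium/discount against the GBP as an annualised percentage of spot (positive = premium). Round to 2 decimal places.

-4.49%

T = 15/12 years.
SGD trades forward at -5.61125% vs spot over the period.
×(1/T) gives -4.49% p.a.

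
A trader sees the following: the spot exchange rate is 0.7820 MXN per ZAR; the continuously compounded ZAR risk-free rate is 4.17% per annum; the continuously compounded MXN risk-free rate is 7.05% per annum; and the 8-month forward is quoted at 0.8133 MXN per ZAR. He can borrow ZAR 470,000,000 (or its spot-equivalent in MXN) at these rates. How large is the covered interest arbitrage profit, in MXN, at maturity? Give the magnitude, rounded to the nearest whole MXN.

MXN 7,799,902

T = 8/12 years.
Route A — deposit ZAR, sell forward: 470,000,000 × 1.02819002585 × 0.8133 = MXN 393,026,665.57.
Route B — convert at spot, deposit MXN: 470,000,000 × 0.7820 × 1.04812200908 = MXN 385,226,763.22.
The quoted forward overvalues ZAR, so borrow MXN, buy ZAR at spot, deposit the ZAR at 4.17%, and sell the proceeds forward at 0.8133.
Arbitrage profit = |393,026,665.57 − 385,226,763.22| = MXN 7,799,902.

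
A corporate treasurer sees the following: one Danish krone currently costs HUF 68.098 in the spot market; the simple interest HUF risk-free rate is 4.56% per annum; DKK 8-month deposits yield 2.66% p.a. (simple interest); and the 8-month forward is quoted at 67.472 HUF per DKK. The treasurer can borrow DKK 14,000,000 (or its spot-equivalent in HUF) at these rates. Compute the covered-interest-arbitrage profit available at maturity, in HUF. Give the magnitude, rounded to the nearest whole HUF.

HUF 20,995,460

T = 8/12 years.
Route A — deposit DKK, sell forward: 14,000,000 × 1.01773333333 × 67.472 = HUF 961,359,048.53.
Route B — convert at spot, deposit HUF: 14,000,000 × 68.098 × 1.030400 = HUF 982,354,508.80.
The quoted forward undervalues DKK, so borrow DKK, convert to HUF at spot, deposit the HUF at 4.56%, and buy DKK forward at 67.472 to cover the loan.
Arbitrage profit = |961,359,048.53 − 982,354,508.80| = HUF 20,995,460.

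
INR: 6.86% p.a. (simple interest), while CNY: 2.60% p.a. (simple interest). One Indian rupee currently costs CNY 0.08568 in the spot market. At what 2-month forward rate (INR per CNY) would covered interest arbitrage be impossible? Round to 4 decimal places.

T = 2/12 years.
CNY accumulates by 1 + 0.0260×2/12 = 1.00433333.
INR accumulates by 1 + 0.0686×2/12 = 1.01143333.
Forward (CNY per INR) = 0.08568 × 1.00433333 / 1.01143333 = 0.085078549.
Quoted the other way: 1/0.085078549 = 11.7538 INR per CNY.

11.7538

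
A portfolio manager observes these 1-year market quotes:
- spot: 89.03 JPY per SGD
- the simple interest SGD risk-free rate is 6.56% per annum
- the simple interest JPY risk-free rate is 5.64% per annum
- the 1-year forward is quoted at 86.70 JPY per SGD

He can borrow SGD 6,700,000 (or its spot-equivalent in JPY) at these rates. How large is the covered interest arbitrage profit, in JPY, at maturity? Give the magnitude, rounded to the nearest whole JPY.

T = 1 year.
Invest the SGD and cover forward: 6,700,000 × 1.065600 × 86.70 = JPY 618,996,384.00.
Convert at spot and invest in JPY: 6,700,000 × 89.03 × 1.056400 = JPY 630,143,656.40.
The quoted forward undervalues SGD, so borrow SGD, convert to JPY at spot, deposit the JPY at 5.64%, and buy SGD forward at 86.70 to cover the loan.
The gap between the two covered legs is JPY 11,147,272.

JPY 11,147,272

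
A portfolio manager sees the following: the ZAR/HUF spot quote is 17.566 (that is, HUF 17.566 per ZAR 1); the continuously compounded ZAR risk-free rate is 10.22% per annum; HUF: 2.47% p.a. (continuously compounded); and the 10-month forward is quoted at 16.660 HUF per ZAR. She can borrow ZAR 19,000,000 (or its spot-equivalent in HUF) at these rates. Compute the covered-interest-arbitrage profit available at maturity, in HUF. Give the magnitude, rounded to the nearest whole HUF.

HUF 3,984,983

T = 10/12 years.
Route A — deposit ZAR, sell forward: 19,000,000 × 1.08889853466 × 16.660 = HUF 344,679,942.16.
Route B — convert at spot, deposit HUF: 19,000,000 × 17.566 × 1.02079663108 = HUF 340,694,958.81.
The quoted forward overvalues ZAR, so borrow HUF, buy ZAR at spot, deposit the ZAR at 10.22%, and sell the proceeds forward at 16.660.
The gap between the two covered legs is HUF 3,984,983.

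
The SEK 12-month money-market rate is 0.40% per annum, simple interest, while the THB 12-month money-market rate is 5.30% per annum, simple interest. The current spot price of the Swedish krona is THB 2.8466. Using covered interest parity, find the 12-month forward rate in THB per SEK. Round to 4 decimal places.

T = 1 year.
THB growth factor: 1 + 0.0530×1 = 1.053000.
SEK growth factor: 1 + 0.0040×1 = 1.004000.
So F = 2.8466 × 1.053000 / 1.004000 = 2.985528 (THB/SEK).

2.9855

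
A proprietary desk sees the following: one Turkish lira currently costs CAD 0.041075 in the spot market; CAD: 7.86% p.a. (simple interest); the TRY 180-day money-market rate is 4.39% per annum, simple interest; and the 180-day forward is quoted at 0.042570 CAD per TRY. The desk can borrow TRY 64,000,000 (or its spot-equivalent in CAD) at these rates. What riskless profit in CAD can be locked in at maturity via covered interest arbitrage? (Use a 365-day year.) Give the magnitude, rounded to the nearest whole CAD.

CAD 52,767

T = 180/365 years.
Invest the TRY and cover forward: 64,000,000 × 1.021649315 × 0.042570 = CAD 2,783,463.13.
Convert at spot and invest in CAD: 64,000,000 × 0.041075 × 1.038761644 = CAD 2,730,696.61.
The quoted forward overvalues TRY, so borrow CAD, buy TRY at spot, deposit the TRY at 4.39%, and sell the proceeds forward at 0.042570.
The gap between the two covered legs is CAD 52,767.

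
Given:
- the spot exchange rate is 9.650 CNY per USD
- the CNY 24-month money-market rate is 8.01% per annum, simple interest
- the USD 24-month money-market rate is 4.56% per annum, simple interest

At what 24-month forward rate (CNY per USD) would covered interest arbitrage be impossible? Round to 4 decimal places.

T = 2 years.
CNY accumulates by 1 + 0.0801×2 = 1.160200.
USD growth factor: 1 + 0.0456×2 = 1.091200.
Forward (CNY per USD) = 9.65 × 1.160200 / 1.091200 = 10.260200.

10.2602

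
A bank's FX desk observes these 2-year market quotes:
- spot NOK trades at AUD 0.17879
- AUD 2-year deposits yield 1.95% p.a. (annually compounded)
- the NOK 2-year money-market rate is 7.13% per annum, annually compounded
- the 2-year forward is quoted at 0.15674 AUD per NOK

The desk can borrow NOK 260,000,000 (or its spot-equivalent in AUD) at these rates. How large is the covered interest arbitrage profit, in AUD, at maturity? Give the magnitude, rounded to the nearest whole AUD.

T = 2 years.
Invest the NOK and cover forward: 260,000,000 × 1.14768369 × 0.15674 = AUD 46,770,864.81.
Convert at spot and invest in AUD: 260,000,000 × 0.17879 × 1.03938025 = AUD 48,316,006.67.
The quoted forward undervalues NOK, so borrow NOK, convert to AUD at spot, deposit the AUD at 1.95%, and buy NOK forward at 0.15674 to cover the loan.
Arbitrage profit = |46,770,864.81 − 48,316,006.67| = AUD 1,545,142.

AUD 1,545,142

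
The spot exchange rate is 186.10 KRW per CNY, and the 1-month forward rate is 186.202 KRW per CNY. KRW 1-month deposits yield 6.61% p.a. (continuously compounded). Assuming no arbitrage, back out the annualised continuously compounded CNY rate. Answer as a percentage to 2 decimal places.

T = 1/12 years.
CIP gives F = S · g_KRW/g_CNY, so g_KRW/g_CNY = 186.202/186.1 = 1.0005481.
KRW growth factor: e^(0.0661×1/12) = 1.0055235.
Hence g_CNY = 1.0049727.
Take logs: ln 1.0049727 / (1/12) = 0.059525, so 5.95%.

5.95%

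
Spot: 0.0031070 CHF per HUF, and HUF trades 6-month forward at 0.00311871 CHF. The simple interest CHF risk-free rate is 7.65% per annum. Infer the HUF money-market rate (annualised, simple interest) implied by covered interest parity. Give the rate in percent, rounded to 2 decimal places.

T = 6/12 years.
CIP gives F = S · g_CHF/g_HUF, so g_CHF/g_HUF = 0.00311871/0.003107 = 1.0037689.
CHF growth factor: 1 + 0.0765×6/12 = 1.038250.
So the HUF growth factor = 1.0343516.
r = (1.0343516 − 1)/(6/12) = 0.068703 → 6.87%.

6.87%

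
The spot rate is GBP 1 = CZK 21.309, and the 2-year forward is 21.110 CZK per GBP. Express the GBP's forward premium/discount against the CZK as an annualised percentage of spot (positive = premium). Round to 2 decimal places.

-0.47%

T = 2 years.
GBP trades forward at -0.93388% vs spot over the period.
×(1/T) gives -0.47% p.a.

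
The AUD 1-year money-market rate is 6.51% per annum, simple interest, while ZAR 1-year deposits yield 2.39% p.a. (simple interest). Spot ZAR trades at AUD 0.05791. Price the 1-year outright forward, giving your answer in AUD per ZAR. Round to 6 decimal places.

T = 1 year.
Growth of 1 AUD over T: 1 + 0.0651×1 = 1.065100.
ZAR growth factor: 1 + 0.0239×1 = 1.023900.
So F = 0.05791 × 1.065100 / 1.023900 = 0.06024020 (AUD/ZAR).

0.060240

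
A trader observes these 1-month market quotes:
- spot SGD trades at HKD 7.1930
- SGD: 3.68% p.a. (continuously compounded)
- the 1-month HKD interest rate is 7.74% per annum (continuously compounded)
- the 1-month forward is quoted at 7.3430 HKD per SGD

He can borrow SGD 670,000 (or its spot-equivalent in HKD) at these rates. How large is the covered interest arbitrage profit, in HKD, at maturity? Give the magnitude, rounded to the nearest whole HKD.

T = 1/12 years.
Keep in SGD, deliver into the forward: 670,000·1.003071374·7.3430 = HKD 4,934,920.58.
Swap to HKD now, deposit: 670,000·7.1930·1.006470846 = HKD 4,850,495.01.
The quoted forward overvalues SGD, so borrow HKD, buy SGD at spot, deposit the SGD at 3.68%, and sell the proceeds forward at 7.3430.
Profit = 4,934,920.58 − 4,850,495.01 = HKD 84,426.

HKD 84,426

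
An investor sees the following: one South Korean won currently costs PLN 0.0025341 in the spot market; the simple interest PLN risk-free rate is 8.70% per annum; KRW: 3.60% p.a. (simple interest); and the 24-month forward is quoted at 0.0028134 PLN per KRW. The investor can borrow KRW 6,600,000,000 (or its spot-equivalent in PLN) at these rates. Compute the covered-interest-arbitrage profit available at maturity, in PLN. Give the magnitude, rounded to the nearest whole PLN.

PLN 270,147

T = 2 years.
Invest the KRW and cover forward: 6,600,000,000 × 1.072000 × 0.0028134 = PLN 19,905,367.68.
Convert at spot and invest in PLN: 6,600,000,000 × 0.0025341 × 1.174000 = PLN 19,635,220.44.
The quoted forward overvalues KRW, so borrow PLN, buy KRW at spot, deposit the KRW at 3.60%, and sell the proceeds forward at 0.0028134.
Profit = 19,905,367.68 − 19,635,220.44 = PLN 270,147.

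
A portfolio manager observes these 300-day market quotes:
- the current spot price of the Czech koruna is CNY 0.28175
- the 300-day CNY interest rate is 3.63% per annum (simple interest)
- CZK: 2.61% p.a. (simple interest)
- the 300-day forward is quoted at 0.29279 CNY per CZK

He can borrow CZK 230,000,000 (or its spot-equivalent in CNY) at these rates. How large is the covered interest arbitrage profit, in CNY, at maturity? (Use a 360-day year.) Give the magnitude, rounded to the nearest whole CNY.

CNY 2,043,606

T = 300/360 years.
Keep in CZK, deliver into the forward: 230,000,000·1.021750·0.29279 = CNY 68,806,381.98.
Swap to CNY now, deposit: 230,000,000·0.28175·1.030250 = CNY 66,762,775.63.
The quoted forward overvalues CZK, so borrow CNY, buy CZK at spot, deposit the CZK at 2.61%, and sell the proceeds forward at 0.29279.
The gap between the two covered legs is CNY 2,043,606.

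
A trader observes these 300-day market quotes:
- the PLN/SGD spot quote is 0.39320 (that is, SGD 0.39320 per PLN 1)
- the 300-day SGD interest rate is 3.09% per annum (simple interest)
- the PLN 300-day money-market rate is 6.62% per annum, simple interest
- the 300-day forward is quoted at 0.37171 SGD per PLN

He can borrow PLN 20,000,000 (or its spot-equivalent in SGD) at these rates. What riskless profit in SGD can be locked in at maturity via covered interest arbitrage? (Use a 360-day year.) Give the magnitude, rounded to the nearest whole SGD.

SGD 222,178

T = 300/360 years.
Keep in PLN, deliver into the forward: 20,000,000·1.055166667·0.37171 = SGD 7,844,320.04.
Swap to SGD now, deposit: 20,000,000·0.39320·1.025750 = SGD 8,066,498.00.
The quoted forward undervalues PLN, so borrow PLN, convert to SGD at spot, deposit the SGD at 3.09%, and buy PLN forward at 0.37171 to cover the loan.
The gap between the two covered legs is SGD 222,178.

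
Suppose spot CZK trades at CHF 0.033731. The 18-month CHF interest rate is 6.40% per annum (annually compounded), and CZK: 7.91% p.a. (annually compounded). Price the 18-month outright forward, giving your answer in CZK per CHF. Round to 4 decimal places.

T = 18/12 years.
Growth of 1 CHF over T: (1 + 0.0640)^(18/12) = 1.097520.
Growth of 1 CZK over T: (1 + 0.0791)^(18/12) = 1.12096625.
Forward (CHF per CZK) = 0.033731 × 1.097520 / 1.12096625 = 0.033025479.
Invert for CZK per CHF: 1 / 0.033025479 = 30.2797.

30.2797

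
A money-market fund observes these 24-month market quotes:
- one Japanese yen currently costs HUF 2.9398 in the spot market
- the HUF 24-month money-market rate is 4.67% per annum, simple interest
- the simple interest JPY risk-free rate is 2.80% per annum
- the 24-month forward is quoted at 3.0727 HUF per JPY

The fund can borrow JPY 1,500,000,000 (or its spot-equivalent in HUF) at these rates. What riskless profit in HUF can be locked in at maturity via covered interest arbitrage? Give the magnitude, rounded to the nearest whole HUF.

T = 2 years.
Route A — deposit JPY, sell forward: 1,500,000,000 × 1.056000 × 3.0727 = HUF 4,867,156,800.00.
Route B — convert at spot, deposit HUF: 1,500,000,000 × 2.9398 × 1.093400 = HUF 4,821,565,980.00.
The quoted forward overvalues JPY, so borrow HUF, buy JPY at spot, deposit the JPY at 2.80%, and sell the proceeds forward at 3.0727.
The gap between the two covered legs is HUF 45,590,820.

HUF 45,590,820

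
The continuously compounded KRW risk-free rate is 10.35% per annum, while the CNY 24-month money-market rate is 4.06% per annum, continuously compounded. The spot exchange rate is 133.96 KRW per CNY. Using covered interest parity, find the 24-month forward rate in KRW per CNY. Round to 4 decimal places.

151.9181

T = 2 years.
KRW accumulates by e^(0.1035×2) = 1.229982572.
CNY accumulates by e^(0.0406×2) = 1.084587792.
CIP: F = S · (grow KRW)/(grow CNY) = 133.96 × 1.229982572/1.084587792 = 151.918053 KRW per CNY.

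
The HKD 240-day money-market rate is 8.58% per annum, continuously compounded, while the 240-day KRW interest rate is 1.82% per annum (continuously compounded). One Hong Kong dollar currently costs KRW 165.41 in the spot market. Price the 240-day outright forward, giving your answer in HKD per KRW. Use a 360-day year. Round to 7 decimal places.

0.0063243

T = 240/360 years.
KRW growth factor: e^(0.0182×240/360) = 1.0122072.
HKD accumulates by e^(0.0858×240/360) = 1.0588676.
Forward (KRW per HKD) = 165.41 × 1.0122072 / 1.0588676 = 158.1210.
Invert for HKD per KRW: 1 / 158.1210 = 0.0063243.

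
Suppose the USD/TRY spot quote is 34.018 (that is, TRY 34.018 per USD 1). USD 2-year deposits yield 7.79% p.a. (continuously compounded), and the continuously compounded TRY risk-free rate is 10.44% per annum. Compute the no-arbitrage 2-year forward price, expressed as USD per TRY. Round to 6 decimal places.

0.027879

T = 2 years.
TRY growth factor: e^(0.1044×2) = 1.2321985.
USD accumulates by e^(0.0779×2) = 1.1685925.
CIP: F = S · (grow TRY)/(grow USD) = 34.018 × 1.2321985/1.1685925 = 35.86959 TRY per USD.
Invert for USD per TRY: 1 / 35.86959 = 0.027879.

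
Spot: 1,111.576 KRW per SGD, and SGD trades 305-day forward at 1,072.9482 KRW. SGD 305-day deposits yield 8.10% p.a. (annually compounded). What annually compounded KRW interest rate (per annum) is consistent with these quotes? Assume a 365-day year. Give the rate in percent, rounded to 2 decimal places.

3.62%

T = 305/365 years.
F/S = 1072.9482/1111.576 = 0.9652495 = (growth of KRW) / (growth of SGD).
The SGD side grows by (1 + 0.0810)^(305/365) = 1.0672479.
That pins the KRW growth at 1.0301605.
r = 1.0301605^(365/305) − 1 = 0.036200 → 3.62%.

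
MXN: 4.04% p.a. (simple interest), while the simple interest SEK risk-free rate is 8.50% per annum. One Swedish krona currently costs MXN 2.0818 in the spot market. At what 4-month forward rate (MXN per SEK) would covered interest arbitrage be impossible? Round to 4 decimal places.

2.0517

T = 4/12 years.
MXN growth factor: 1 + 0.0404×4/12 = 1.0134667.
SEK growth factor: 1 + 0.0850×4/12 = 1.0283333.
Forward (MXN per SEK) = 2.0818 × 1.0134667 / 1.0283333 = 2.051703.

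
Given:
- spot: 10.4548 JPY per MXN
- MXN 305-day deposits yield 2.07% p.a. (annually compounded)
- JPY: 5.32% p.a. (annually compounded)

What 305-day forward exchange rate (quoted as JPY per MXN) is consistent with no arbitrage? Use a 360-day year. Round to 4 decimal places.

T = 305/360 years.
Growth of 1 JPY over T: (1 + 0.0532)^(305/360) = 1.04489269.
MXN accumulates by (1 + 0.0207)^(305/360) = 1.01750999.
So F = 10.4548 × 1.04489269 / 1.01750999 = 10.736154 (JPY/MXN).

10.7362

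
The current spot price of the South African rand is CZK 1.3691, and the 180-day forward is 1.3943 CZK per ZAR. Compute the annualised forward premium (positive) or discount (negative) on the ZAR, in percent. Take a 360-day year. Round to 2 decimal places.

T = 180/360 years.
(F − S)/S = (1.3943 − 1.3691)/1.3691 = 0.0184063.
×(1/T) gives 3.68% p.a.

+3.68%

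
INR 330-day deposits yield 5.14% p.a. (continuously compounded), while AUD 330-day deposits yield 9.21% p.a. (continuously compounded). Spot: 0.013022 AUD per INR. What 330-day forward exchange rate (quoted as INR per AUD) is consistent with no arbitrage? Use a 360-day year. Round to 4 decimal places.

73.9809

T = 330/360 years.
AUD growth factor: e^(0.0921×330/360) = 1.08809123.
INR growth factor: e^(0.0514×330/360) = 1.0482443.
So F = 0.013022 × 1.08809123 / 1.0482443 = 0.013517006 (AUD/INR).
Quoted the other way: 1/0.013517006 = 73.9809 INR per AUD.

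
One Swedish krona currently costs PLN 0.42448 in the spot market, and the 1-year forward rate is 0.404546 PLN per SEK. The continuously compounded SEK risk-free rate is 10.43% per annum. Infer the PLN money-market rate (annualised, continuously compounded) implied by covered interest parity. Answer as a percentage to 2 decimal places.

5.62%

T = 1 year.
CIP gives F = S · g_PLN/g_SEK, so g_PLN/g_SEK = 0.404546/0.42448 = 0.9530390.
The SEK side grows by e^(0.1043×1) = 1.1099334.
That pins the PLN growth at 1.0578098.
Take logs: ln 1.0578098 / 1 = 0.056201, so 5.62%.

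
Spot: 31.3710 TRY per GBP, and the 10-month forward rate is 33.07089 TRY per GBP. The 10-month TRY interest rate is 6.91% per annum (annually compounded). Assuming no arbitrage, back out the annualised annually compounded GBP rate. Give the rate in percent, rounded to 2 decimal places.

0.35%

T = 10/12 years.
F/S = 33.07089/31.371 = 1.0541867 = (growth of TRY) / (growth of GBP).
TRY growth factor: (1 + 0.0691)^(10/12) = 1.0572603.
Hence g_GBP = 1.0029156.
Annualise: 1.0029156^(12/10) − 1 = 0.003500 = 0.35%.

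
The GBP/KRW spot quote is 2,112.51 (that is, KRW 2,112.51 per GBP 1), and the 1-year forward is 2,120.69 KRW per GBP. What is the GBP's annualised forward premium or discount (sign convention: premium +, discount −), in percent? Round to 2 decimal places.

T = 1 year.
GBP trades forward at +0.38722% vs spot over the period.
×(1/T) gives 0.39% p.a.

+0.39%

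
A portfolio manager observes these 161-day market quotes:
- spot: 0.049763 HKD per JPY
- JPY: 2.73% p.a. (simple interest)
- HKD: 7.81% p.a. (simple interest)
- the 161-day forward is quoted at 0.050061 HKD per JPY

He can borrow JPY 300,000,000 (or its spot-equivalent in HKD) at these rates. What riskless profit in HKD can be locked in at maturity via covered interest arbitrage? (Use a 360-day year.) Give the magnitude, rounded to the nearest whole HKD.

HKD 248,677

T = 161/360 years.
Route A — deposit JPY, sell forward: 300,000,000 × 1.0122091667 × 0.050061 = HKD 15,201,660.93.
Route B — convert at spot, deposit HKD: 300,000,000 × 0.049763 × 1.0349280556 = HKD 15,450,337.45.
The quoted forward undervalues JPY, so borrow JPY, convert to HKD at spot, deposit the HKD at 7.81%, and buy JPY forward at 0.050061 to cover the loan.
Arbitrage profit = |15,201,660.93 − 15,450,337.45| = HKD 248,677.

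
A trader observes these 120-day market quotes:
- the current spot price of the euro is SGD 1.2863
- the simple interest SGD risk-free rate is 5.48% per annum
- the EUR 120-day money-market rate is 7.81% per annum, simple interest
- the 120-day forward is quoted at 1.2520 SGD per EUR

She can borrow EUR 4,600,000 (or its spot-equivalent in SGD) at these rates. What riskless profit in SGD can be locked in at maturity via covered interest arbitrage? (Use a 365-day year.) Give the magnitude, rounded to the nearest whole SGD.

SGD 116,506

T = 120/365 years.
Route A — deposit EUR, sell forward: 4,600,000 × 1.025676712 × 1.2520 = SGD 5,907,077.32.
Route B — convert at spot, deposit SGD: 4,600,000 × 1.2863 × 1.018016438 = SGD 6,023,582.90.
The quoted forward undervalues EUR, so borrow EUR, convert to SGD at spot, deposit the SGD at 5.48%, and buy EUR forward at 1.2520 to cover the loan.
Profit = 6,023,582.90 − 5,907,077.32 = SGD 116,506.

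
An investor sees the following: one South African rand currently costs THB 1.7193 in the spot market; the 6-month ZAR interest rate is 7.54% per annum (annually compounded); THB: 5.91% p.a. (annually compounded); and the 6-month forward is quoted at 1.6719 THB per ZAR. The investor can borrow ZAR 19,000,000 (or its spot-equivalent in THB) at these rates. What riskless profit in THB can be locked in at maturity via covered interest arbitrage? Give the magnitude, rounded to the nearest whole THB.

T = 6/12 years.
Invest the ZAR and cover forward: 19,000,000 × 1.0370149469 × 1.6719 = THB 32,941,920.50.
Convert at spot and invest in THB: 19,000,000 × 1.7193 × 1.0291258426 = THB 33,618,145.16.
The quoted forward undervalues ZAR, so borrow ZAR, convert to THB at spot, deposit the THB at 5.91%, and buy ZAR forward at 1.6719 to cover the loan.
Arbitrage profit = |32,941,920.50 − 33,618,145.16| = THB 676,225.

THB 676,225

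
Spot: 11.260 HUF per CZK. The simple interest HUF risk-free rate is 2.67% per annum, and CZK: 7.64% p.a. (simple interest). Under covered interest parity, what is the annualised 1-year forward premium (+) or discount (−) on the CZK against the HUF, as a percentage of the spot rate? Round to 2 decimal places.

T = 1 year.
CIP forward (HUF per CZK) = 11.26 × 1.026700/1.076400 = 10.740098.
(F − S)/S ÷ T = (10.740098 − 11.26)/11.26/1 = -0.046172 → -4.62%.

-4.62%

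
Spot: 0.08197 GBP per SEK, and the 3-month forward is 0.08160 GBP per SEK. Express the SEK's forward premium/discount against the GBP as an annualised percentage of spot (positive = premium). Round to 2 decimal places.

-1.81%

T = 3/12 years.
(F − S)/S = (0.08160 − 0.08197)/0.08197 = -0.0045138.
×(1/T) gives -1.81% p.a.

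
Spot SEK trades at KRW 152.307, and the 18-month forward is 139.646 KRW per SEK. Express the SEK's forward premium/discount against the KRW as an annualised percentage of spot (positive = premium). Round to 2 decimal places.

T = 18/12 years.
(F − S)/S = (139.646 − 152.307)/152.307 = -0.0831282.
Annualise by dividing by T: -0.0831282 / (18/12) = -0.055419 → -5.54%.

-5.54%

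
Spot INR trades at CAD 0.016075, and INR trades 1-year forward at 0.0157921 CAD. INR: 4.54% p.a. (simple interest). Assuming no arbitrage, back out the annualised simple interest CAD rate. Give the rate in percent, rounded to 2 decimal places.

T = 1 year.
F/S = 0.0157921/0.016075 = 0.9824012 = (growth of CAD) / (growth of INR).
INR growth factor: 1 + 0.0454×1 = 1.045400.
Hence g_CAD = 1.0270022.
r = (1.0270022 − 1)/1 = 0.027002 → 2.70%.

2.70%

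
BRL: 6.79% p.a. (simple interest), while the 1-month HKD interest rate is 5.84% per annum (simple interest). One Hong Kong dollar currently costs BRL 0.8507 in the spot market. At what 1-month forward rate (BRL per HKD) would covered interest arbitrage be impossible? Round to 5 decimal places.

0.85137

T = 1/12 years.
BRL accumulates by 1 + 0.0679×1/12 = 1.0056583.
HKD growth factor: 1 + 0.0584×1/12 = 1.0048667.
So F = 0.8507 × 1.0056583 / 1.0048667 = 0.8513702 (BRL/HKD).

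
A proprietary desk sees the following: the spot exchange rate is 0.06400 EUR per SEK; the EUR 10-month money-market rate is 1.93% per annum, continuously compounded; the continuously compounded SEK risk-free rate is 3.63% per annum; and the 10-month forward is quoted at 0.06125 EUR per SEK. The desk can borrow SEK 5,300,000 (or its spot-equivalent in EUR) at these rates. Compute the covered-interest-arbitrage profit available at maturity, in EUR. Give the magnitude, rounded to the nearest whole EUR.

EUR 10,105

T = 10/12 years.
Keep in SEK, deliver into the forward: 5,300,000·1.03071218·0.06125 = EUR 334,594.94.
Swap to EUR now, deposit: 5,300,000·0.06400·1.01621337 = EUR 344,699.58.
The quoted forward undervalues SEK, so borrow SEK, convert to EUR at spot, deposit the EUR at 1.93%, and buy SEK forward at 0.06125 to cover the loan.
Profit = 344,699.58 − 334,594.94 = EUR 10,105.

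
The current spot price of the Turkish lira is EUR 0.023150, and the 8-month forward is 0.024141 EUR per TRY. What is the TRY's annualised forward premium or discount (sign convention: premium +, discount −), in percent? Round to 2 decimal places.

T = 8/12 years.
Period premium: (0.024141 − 0.02315)/0.02315 = 0.0428078.
Annualise by dividing by T: 0.0428078 / (8/12) = 0.064212 → 6.42%.

+6.42%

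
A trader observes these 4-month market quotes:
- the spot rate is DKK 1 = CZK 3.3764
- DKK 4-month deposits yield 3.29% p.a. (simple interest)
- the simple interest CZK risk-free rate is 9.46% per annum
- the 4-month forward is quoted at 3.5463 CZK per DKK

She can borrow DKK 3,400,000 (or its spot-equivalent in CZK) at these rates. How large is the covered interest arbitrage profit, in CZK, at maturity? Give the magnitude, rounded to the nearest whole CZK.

T = 4/12 years.
Route A — deposit DKK, sell forward: 3,400,000 × 1.0109666667 × 3.5463 = CZK 12,189,649.71.
Route B — convert at spot, deposit CZK: 3,400,000 × 3.3764 × 1.0315333333 = CZK 11,841,755.10.
The quoted forward overvalues DKK, so borrow CZK, buy DKK at spot, deposit the DKK at 3.29%, and sell the proceeds forward at 3.5463.
Arbitrage profit = |12,189,649.71 − 11,841,755.10| = CZK 347,895.

CZK 347,895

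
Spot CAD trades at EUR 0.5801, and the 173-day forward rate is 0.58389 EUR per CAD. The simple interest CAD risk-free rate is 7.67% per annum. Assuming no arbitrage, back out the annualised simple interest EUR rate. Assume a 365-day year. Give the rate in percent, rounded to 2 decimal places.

9.10%

T = 173/365 years.
F/S = 0.58389/0.5801 = 1.0065334 = (growth of EUR) / (growth of CAD).
CAD growth factor: 1 + 0.0767×173/365 = 1.0363537.
So the EUR growth factor = 1.0431246.
(1.0431246 − 1)/T = 0.090985, i.e. 9.10%.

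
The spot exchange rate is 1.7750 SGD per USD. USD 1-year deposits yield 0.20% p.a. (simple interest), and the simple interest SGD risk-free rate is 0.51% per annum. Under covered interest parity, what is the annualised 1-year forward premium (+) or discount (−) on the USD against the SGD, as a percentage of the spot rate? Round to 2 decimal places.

T = 1 year.
F = S · g_SGD/g_USD = 1.775 × 1.005100/1.002000 = 1.7804915.
(F − S)/S ÷ T = (1.7804915 − 1.775)/1.775/1 = 0.003094 → 0.31%.

+0.31%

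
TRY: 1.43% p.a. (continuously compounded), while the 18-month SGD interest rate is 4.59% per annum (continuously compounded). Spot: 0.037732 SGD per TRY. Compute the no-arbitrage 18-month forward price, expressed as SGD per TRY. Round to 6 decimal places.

0.039564

T = 18/12 years.
SGD growth factor: e^(0.0459×18/12) = 1.0712755.
TRY growth factor: e^(0.0143×18/12) = 1.0216817.
So F = 0.037732 × 1.0712755 / 1.0216817 = 0.03956356 (SGD/TRY).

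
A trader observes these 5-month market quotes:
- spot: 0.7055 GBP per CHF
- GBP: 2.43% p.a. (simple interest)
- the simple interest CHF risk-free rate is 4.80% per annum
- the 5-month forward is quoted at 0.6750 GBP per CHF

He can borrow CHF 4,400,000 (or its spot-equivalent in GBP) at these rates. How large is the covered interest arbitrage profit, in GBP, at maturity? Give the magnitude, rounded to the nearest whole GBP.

T = 5/12 years.
Keep in CHF, deliver into the forward: 4,400,000·1.020000·0.6750 = GBP 3,029,400.00.
Swap to GBP now, deposit: 4,400,000·0.7055·1.010125 = GBP 3,135,630.03.
The quoted forward undervalues CHF, so borrow CHF, convert to GBP at spot, deposit the GBP at 2.43%, and buy CHF forward at 0.6750 to cover the loan.
The gap between the two covered legs is GBP 106,230.

GBP 106,230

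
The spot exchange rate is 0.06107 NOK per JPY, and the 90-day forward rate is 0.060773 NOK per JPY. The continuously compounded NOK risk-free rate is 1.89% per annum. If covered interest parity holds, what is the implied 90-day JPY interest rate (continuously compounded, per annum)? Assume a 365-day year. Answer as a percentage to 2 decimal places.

3.87%

T = 90/365 years.
F/S = 0.060773/0.06107 = 0.9951367 = (growth of NOK) / (growth of JPY).
The NOK side grows by e^(0.0189×90/365) = 1.0046711.
That pins the JPY growth at 1.009581.
Take logs: ln 1.009581 / (90/365) = 0.038671, so 3.87%.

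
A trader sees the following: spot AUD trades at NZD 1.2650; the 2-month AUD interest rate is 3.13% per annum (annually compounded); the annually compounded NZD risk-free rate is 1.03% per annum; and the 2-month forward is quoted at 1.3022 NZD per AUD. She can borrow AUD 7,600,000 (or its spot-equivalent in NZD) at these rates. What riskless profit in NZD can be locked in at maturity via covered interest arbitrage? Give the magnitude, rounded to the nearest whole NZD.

NZD 317,254

T = 2/12 years.
Keep in AUD, deliver into the forward: 7,600,000·1.005149906·1.3022 = NZD 9,947,687.18.
Swap to NZD now, deposit: 7,600,000·1.2650·1.001709345 = NZD 9,630,433.64.
The quoted forward overvalues AUD, so borrow NZD, buy AUD at spot, deposit the AUD at 3.13%, and sell the proceeds forward at 1.3022.
The gap between the two covered legs is NZD 317,254.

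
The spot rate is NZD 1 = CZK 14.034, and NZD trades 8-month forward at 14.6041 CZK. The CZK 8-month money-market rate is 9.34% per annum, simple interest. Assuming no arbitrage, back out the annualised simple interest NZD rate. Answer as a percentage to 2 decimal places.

3.12%

T = 8/12 years.
F/S = 14.6041/14.034 = 1.0406228 = (growth of CZK) / (growth of NZD).
The CZK side grows by 1 + 0.0934×8/12 = 1.0622667.
So the NZD growth factor = 1.020799.
(1.020799 − 1)/T = 0.031199, i.e. 3.12%.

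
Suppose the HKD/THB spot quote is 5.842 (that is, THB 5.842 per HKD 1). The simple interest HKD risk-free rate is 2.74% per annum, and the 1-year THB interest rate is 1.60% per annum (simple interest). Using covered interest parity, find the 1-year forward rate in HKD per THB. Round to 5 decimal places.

T = 1 year.
THB growth factor: 1 + 0.0160×1 = 1.016000.
Growth of 1 HKD over T: 1 + 0.0274×1 = 1.027400.
So F = 5.842 × 1.016000 / 1.027400 = 5.777177 (THB/HKD).
Invert for HKD per THB: 1 / 5.777177 = 0.17309.

0.17309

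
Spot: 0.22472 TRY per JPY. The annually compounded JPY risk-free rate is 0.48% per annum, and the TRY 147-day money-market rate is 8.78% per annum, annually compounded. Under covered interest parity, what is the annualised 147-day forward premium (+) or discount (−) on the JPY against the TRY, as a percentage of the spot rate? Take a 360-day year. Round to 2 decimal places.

T = 147/360 years.
CIP forward (TRY per JPY) = 0.22472 × 1.0349615/1.0019572 = 0.23212224.
(F − S)/S ÷ T = (0.23212224 − 0.22472)/0.22472/(147/360) = 0.080669 → 8.07%.

+8.07%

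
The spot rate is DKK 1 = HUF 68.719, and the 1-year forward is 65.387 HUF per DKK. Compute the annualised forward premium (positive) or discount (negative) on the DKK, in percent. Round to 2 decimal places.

-4.85%

T = 1 year.
DKK trades forward at -4.84873% vs spot over the period.
×(1/T) gives -4.85% p.a.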